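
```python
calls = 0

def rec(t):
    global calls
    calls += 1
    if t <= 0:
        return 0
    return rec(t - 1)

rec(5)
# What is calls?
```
Call trace:
rec(t=5)
  rec(t=4)
    rec(t=3)
      rec(t=2)
        rec(t=1)
          rec(t=0)
          -> return 0
        -> return 0
      -> return 0
    -> return 0
  -> return 0
-> return 0

calls is incremented once per call. rec is entered once for each t = 5, 4, 3, 2, 1, 0 (the t <= 0 call returns without recursing), i.e. 5 + 1 calls.
calls = 6

Final answer: 6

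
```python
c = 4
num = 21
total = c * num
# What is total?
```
Trace:
  c=4
  c=4, num=21
  c=4, num=21, total=84

Final answer: 84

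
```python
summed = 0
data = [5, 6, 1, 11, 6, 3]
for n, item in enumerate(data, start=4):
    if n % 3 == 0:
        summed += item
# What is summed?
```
Trace:
  summed=0
  summed=0, n=4, item=5
  summed=0, n=5, item=6
  summed=1, n=6, item=1
  summed=1, n=7, item=11
  summed=1, n=8, item=6
  summed=4, n=9, item=3

Final answer: 4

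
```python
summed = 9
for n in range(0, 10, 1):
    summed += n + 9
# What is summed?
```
Trace:
  summed=9
  summed=18, n=0
  summed=28, n=1
  summed=39, n=2
  summed=51, n=3
  summed=64, n=4
  summed=78, n=5
  summed=93, n=6
  summed=109, n=7
  summed=126, n=8
  summed=144, n=9

Final answer: 144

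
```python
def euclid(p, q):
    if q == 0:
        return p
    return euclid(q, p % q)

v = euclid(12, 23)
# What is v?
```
Call trace:
euclid(p=12, q=23)
  euclid(p=23, q=12)
    euclid(p=12, q=11)
      euclid(p=11, q=1)
        euclid(p=1, q=0)
        -> return 1
      -> return 1
    -> return 1
  -> return 1
-> return 1

Final answer: 1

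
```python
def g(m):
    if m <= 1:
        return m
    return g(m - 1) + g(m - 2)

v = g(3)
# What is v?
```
Call trace:
g(m=3)
  g(m=2)
    g(m=1)
    -> return 1
    g(m=0)
    -> return 0
  -> return 1
  g(m=1)
  -> return 1
-> return 2

Final answer: 2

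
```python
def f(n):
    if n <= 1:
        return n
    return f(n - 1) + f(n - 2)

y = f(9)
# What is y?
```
Call trace (a repeated sub-call is expanded the first time; later identical calls just restate its return value):
f(n=9)
  f(n=8)
    f(n=7)
      f(n=6)
        f(n=5)
          f(n=4)
            f(n=3)
              f(n=2)
                f(n=1)
                -> return 1
                f(n=0)
                -> return 0
              -> return 1
              f(n=1)
              -> return 1
            -> return 2
            f(n=2) -> return 1  (same call as traced above)
          -> return 3
          f(n=3) -> return 2  (same call as traced above)
        -> return 5
        f(n=4) -> return 3  (same call as traced above)
      -> return 8
      f(n=5) -> return 5  (same call as traced above)
    -> return 13
    f(n=6) -> return 8  (same call as traced above)
  -> return 21
  f(n=7) -> return 13  (same call as traced above)
-> return 34

Final answer: 34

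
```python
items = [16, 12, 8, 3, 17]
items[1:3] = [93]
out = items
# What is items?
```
Trace:
  items=[16, 12, 8, 3, 17]
  items=[16, 93, 3, 17]
  items=[16, 93, 3, 17], out=[16, 93, 3, 17]

Final answer: [16, 93, 3, 17]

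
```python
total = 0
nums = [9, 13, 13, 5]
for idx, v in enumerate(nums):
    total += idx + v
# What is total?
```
Trace:
  total=0
  total=9, idx=0, v=9
  total=23, idx=1, v=13
  total=38, idx=2, v=13
  total=46, idx=3, v=5

Final answer: 46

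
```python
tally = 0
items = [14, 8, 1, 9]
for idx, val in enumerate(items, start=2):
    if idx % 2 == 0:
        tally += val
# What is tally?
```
Trace:
  tally=0
  tally=14, idx=2, val=14
  tally=14, idx=3, val=8
  tally=15, idx=4, val=1
  tally=15, idx=5, val=9

Final answer: 15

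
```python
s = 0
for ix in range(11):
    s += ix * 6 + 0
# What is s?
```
Trace:
  s=0
  s=0, ix=0
  s=6, ix=1
  s=18, ix=2
  s=36, ix=3
  s=60, ix=4
  s=90, ix=5
  s=126, ix=6
  s=168, ix=7
  s=216, ix=8
  s=270, ix=9
  s=330, ix=10

Final answer: 330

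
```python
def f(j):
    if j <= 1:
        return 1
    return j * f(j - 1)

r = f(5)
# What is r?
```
Call trace:
f(j=5)
  f(j=4)
    f(j=3)
      f(j=2)
        f(j=1)
        -> return 1
      -> return 2
    -> return 6
  -> return 24
-> return 120

Final answer: 120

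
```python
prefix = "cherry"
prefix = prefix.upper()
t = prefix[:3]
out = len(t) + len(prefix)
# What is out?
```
Trace:
  prefix='cherry'
  prefix='CHERRY'
  prefix='CHERRY', t='CHE'
  prefix='CHERRY', t='CHE', out=9

Final answer: 9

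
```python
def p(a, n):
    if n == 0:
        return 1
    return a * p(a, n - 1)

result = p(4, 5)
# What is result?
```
Call trace:
p(a=4, n=5)
  p(a=4, n=4)
    p(a=4, n=3)
      p(a=4, n=2)
        p(a=4, n=1)
          p(a=4, n=0)
          -> return 1
        -> return 4
      -> return 16
    -> return 64
  -> return 256
-> return 1024

Final answer: 1024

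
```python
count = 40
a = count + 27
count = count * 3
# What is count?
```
Trace:
  count=40
  count=40, a=67
  count=120, a=67

Final answer: 120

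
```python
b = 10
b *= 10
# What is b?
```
Trace:
  b=10
  b=100

Final answer: 100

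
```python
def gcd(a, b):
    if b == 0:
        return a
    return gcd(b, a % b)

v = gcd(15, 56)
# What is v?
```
Call trace:
gcd(a=15, b=56)
  gcd(a=56, b=15)
    gcd(a=15, b=11)
      gcd(a=11, b=4)
        gcd(a=4, b=3)
          gcd(a=3, b=1)
            gcd(a=1, b=0)
            -> return 1
          -> return 1
        -> return 1
      -> return 1
    -> return 1
  -> return 1
-> return 1

Final answer: 1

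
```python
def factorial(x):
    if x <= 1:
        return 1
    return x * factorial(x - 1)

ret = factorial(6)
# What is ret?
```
Call trace:
factorial(x=6)
  factorial(x=5)
    factorial(x=4)
      factorial(x=3)
        factorial(x=2)
          factorial(x=1)
          -> return 1
        -> return 2
      -> return 6
    -> return 24
  -> return 120
-> return 720

Final answer: 720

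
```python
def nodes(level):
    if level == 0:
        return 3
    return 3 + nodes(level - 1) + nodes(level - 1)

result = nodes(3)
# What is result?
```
Call trace (a repeated sub-call is expanded the first time; later identical calls just restate its return value):
nodes(level=3)
  nodes(level=2)
    nodes(level=1)
      nodes(level=0)
      -> return 3
      nodes(level=0)
      -> return 3
    -> return 9
    nodes(level=1) -> return 9  (same call as traced above)
  -> return 21
  nodes(level=2) -> return 21  (same call as traced above)
-> return 45

Final answer: 45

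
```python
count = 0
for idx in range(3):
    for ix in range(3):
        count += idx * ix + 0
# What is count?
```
Trace:
  count=0
  count=0, idx=0, ix=0
  count=0, idx=0, ix=1
  count=0, idx=0, ix=2
  count=0, idx=1, ix=0
  count=1, idx=1, ix=1
  count=3, idx=1, ix=2
  count=3, idx=2, ix=0
  count=5, idx=2, ix=1
  count=9, idx=2, ix=2

Final answer: 9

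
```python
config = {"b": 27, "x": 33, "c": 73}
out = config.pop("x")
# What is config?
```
Trace:
  config={'b': 27, 'x': 33, 'c': 73}
  config={'b': 27, 'c': 73}, out=33

Final answer: {'b': 27, 'c': 73}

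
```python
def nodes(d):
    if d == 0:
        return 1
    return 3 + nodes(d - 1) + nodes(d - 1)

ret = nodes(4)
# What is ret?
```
Call trace (a repeated sub-call is expanded the first time; later identical calls just restate its return value):
nodes(d=4)
  nodes(d=3)
    nodes(d=2)
      nodes(d=1)
        nodes(d=0)
        -> return 1
        nodes(d=0)
        -> return 1
      -> return 5
      nodes(d=1) -> return 5  (same call as traced above)
    -> return 13
    nodes(d=2) -> return 13  (same call as traced above)
  -> return 29
  nodes(d=3) -> return 29  (same call as traced above)
-> return 61

Final answer: 61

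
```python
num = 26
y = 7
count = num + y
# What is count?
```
Trace:
  num=26
  num=26, y=7
  num=26, y=7, count=33

Final answer: 33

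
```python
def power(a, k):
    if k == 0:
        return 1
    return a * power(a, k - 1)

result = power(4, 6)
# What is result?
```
Call trace:
power(a=4, k=6)
  power(a=4, k=5)
    power(a=4, k=4)
      power(a=4, k=3)
        power(a=4, k=2)
          power(a=4, k=1)
            power(a=4, k=0)
            -> return 1
          -> return 4
        -> return 16
      -> return 64
    -> return 256
  -> return 1024
-> return 4096

Final answer: 4096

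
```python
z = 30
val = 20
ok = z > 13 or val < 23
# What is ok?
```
Trace:
  z=30
  z=30, val=20
  z=30, val=20, ok=True

Final answer: True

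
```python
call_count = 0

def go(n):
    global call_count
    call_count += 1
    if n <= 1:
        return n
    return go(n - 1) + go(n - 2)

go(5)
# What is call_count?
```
Call trace (a repeated sub-call is expanded the first time; later identical calls just restate its return value):
go(n=5)
  go(n=4)
    go(n=3)
      go(n=2)
        go(n=1)
        -> return 1
        go(n=0)
        -> return 0
      -> return 1
      go(n=1)
      -> return 1
    -> return 2
    go(n=2) -> return 1  (same call as traced above)
  -> return 3
  go(n=3) -> return 2  (same call as traced above)
-> return 5

call_count is incremented once per call, so count the calls in each subtree. Let C(n) = number of calls made by go(n).
C(0) = C(1) = 1 (base case, no recursion); C(n) = 1 + C(n - 1) + C(n - 2) otherwise.
C(2) = 1 + C(1) + C(0) = 1 + 1 + 1 = 3
C(3) = 1 + C(2) + C(1) = 1 + 3 + 1 = 5
C(4) = 1 + C(3) + C(2) = 1 + 5 + 3 = 9
C(5) = 1 + C(4) + C(3) = 1 + 9 + 5 = 15
call_count = C(5) = 15

Final answer: 15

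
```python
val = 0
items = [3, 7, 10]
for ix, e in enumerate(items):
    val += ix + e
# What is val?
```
Trace:
  val=0
  val=3, ix=0, e=3
  val=11, ix=1, e=7
  val=23, ix=2, e=10

Final answer: 23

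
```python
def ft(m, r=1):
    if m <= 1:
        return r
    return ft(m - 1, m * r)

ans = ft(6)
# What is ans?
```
Call trace:
ft(m=6, r=1)
  ft(m=5, r=6)
    ft(m=4, r=30)
      ft(m=3, r=120)
        ft(m=2, r=360)
          ft(m=1, r=720)
          -> return 720
        -> return 720
      -> return 720
    -> return 720
  -> return 720
-> return 720

Final answer: 720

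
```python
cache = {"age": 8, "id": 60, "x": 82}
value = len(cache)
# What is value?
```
Trace:
  cache={'age': 8, 'id': 60, 'x': 82}
  cache={'age': 8, 'id': 60, 'x': 82}, value=3

Final answer: 3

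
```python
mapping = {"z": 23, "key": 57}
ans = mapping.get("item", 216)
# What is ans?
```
Trace:
  mapping={'z': 23, 'key': 57}
  mapping={'z': 23, 'key': 57}, ans=216

Final answer: 216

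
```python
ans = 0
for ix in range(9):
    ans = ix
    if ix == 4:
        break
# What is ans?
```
Trace:
  ans=0
  ans=0, ix=0
  ans=1, ix=1
  ans=2, ix=2
  ans=3, ix=3
  ans=4, ix=4

Final answer: 4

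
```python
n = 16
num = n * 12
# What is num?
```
Trace:
  n=16
  n=16, num=192

Final answer: 192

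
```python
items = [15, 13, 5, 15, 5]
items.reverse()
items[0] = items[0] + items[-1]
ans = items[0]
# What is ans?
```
Trace:
  items=[15, 13, 5, 15, 5]
  items=[5, 15, 5, 13, 15]
  items=[20, 15, 5, 13, 15]
  items=[20, 15, 5, 13, 15], ans=20

Final answer: 20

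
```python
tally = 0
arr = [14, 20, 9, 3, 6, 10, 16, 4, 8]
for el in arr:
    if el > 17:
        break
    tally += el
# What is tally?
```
Trace:
  tally=0
  tally=14, el=14
  tally=14, el=20

Final answer: 14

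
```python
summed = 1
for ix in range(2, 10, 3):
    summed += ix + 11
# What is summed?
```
Trace:
  summed=1
  summed=14, ix=2
  summed=30, ix=5
  summed=49, ix=8

Final answer: 49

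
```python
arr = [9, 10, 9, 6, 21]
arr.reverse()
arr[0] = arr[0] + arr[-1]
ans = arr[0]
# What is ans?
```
Trace:
  arr=[9, 10, 9, 6, 21]
  arr=[21, 6, 9, 10, 9]
  arr=[30, 6, 9, 10, 9]
  arr=[30, 6, 9, 10, 9], ans=30

Final answer: 30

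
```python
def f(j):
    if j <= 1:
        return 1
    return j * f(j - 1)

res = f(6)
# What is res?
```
Call trace:
f(j=6)
  f(j=5)
    f(j=4)
      f(j=3)
        f(j=2)
          f(j=1)
          -> return 1
        -> return 2
      -> return 6
    -> return 24
  -> return 120
-> return 720

Final answer: 720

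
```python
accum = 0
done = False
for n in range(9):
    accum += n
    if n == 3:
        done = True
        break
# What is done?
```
Trace:
  accum=0
  accum=0, done=False
  accum=0, done=False, n=0
  accum=1, done=False, n=1
  accum=3, done=False, n=2
  accum=6, done=True, n=3

Final answer: True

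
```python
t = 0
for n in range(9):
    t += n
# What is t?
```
Trace:
  t=0
  t=0, n=0
  t=1, n=1
  t=3, n=2
  t=6, n=3
  t=10, n=4
  t=15, n=5
  t=21, n=6
  t=28, n=7
  t=36, n=8

Final answer: 36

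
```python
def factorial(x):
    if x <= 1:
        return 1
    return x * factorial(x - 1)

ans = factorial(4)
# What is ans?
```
Call trace:
factorial(x=4)
  factorial(x=3)
    factorial(x=2)
      factorial(x=1)
      -> return 1
    -> return 2
  -> return 6
-> return 24

Final answer: 24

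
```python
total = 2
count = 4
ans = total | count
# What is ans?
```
Trace:
  total=2
  total=2, count=4
  total=2, count=4, ans=6

Final answer: 6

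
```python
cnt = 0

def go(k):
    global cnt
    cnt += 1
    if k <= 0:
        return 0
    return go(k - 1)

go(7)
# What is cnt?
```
Call trace:
go(k=7)
  go(k=6)
    go(k=5)
      go(k=4)
        go(k=3)
          go(k=2)
            go(k=1)
              go(k=0)
              -> return 0
            -> return 0
          -> return 0
        -> return 0
      -> return 0
    -> return 0
  -> return 0
-> return 0

cnt is incremented once per call. go is entered once for each k = 7, 6, 5, 4, 3, 2, 1, 0 (the k <= 0 call returns without recursing), i.e. 7 + 1 calls.
cnt = 8

Final answer: 8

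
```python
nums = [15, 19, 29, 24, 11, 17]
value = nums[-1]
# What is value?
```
Trace:
  nums=[15, 19, 29, 24, 11, 17]
  nums=[15, 19, 29, 24, 11, 17], value=17

Final answer: 17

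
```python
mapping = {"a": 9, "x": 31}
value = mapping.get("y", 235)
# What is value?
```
Trace:
  mapping={'a': 9, 'x': 31}
  mapping={'a': 9, 'x': 31}, value=235

Final answer: 235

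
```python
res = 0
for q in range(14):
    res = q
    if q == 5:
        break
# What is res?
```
Trace:
  res=0
  res=0, q=0
  res=1, q=1
  res=2, q=2
  res=3, q=3
  res=4, q=4
  res=5, q=5

Final answer: 5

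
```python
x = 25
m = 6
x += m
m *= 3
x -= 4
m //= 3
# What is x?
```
Trace:
  x=25
  x=25, m=6
  x=31, m=6
  x=31, m=18
  x=27, m=18
  x=27, m=6

Final answer: 27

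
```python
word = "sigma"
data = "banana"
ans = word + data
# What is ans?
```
Trace:
  word='sigma'
  word='sigma', data='banana'
  word='sigma', data='banana', ans='sigmabanana'

Final answer: 'sigmabanana'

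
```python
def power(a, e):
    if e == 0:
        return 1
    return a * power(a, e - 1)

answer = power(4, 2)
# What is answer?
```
Call trace:
power(a=4, e=2)
  power(a=4, e=1)
    power(a=4, e=0)
    -> return 1
  -> return 4
-> return 16

Final answer: 16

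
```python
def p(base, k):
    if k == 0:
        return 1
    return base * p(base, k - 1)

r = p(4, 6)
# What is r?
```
Call trace:
p(base=4, k=6)
  p(base=4, k=5)
    p(base=4, k=4)
      p(base=4, k=3)
        p(base=4, k=2)
          p(base=4, k=1)
            p(base=4, k=0)
            -> return 1
          -> return 4
        -> return 16
      -> return 64
    -> return 256
  -> return 1024
-> return 4096

Final answer: 4096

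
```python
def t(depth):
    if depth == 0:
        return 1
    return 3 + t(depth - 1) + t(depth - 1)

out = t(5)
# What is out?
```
Call trace (a repeated sub-call is expanded the first time; later identical calls just restate its return value):
t(depth=5)
  t(depth=4)
    t(depth=3)
      t(depth=2)
        t(depth=1)
          t(depth=0)
          -> return 1
          t(depth=0)
          -> return 1
        -> return 5
        t(depth=1) -> return 5  (same call as traced above)
      -> return 13
      t(depth=2) -> return 13  (same call as traced above)
    -> return 29
    t(depth=3) -> return 29  (same call as traced above)
  -> return 61
  t(depth=4) -> return 61  (same call as traced above)
-> return 125

Final answer: 125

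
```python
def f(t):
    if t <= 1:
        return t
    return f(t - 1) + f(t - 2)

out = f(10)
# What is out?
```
Call trace (a repeated sub-call is expanded the first time; later identical calls just restate its return value):
f(t=10)
  f(t=9)
    f(t=8)
      f(t=7)
        f(t=6)
          f(t=5)
            f(t=4)
              f(t=3)
                f(t=2)
                  f(t=1)
                  -> return 1
                  f(t=0)
                  -> return 0
                -> return 1
                f(t=1)
                -> return 1
              -> return 2
              f(t=2) -> return 1  (same call as traced above)
            -> return 3
            f(t=3) -> return 2  (same call as traced above)
          -> return 5
          f(t=4) -> return 3  (same call as traced above)
        -> return 8
        f(t=5) -> return 5  (same call as traced above)
      -> return 13
      f(t=6) -> return 8  (same call as traced above)
    -> return 21
    f(t=7) -> return 13  (same call as traced above)
  -> return 34
  f(t=8) -> return 21  (same call as traced above)
-> return 55

Final answer: 55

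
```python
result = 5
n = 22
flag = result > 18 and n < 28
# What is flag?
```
Trace:
  result=5
  result=5, n=22
  result=5, n=22, flag=False

Final answer: False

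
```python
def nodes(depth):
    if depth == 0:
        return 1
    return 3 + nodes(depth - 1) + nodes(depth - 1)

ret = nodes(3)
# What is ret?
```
Call trace (a repeated sub-call is expanded the first time; later identical calls just restate its return value):
nodes(depth=3)
  nodes(depth=2)
    nodes(depth=1)
      nodes(depth=0)
      -> return 1
      nodes(depth=0)
      -> return 1
    -> return 5
    nodes(depth=1) -> return 5  (same call as traced above)
  -> return 13
  nodes(depth=2) -> return 13  (same call as traced above)
-> return 29

Final answer: 29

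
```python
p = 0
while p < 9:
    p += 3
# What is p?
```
Trace:
  p=0
  p=3
  p=6
  p=9

Final answer: 9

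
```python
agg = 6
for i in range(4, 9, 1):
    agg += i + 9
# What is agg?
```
Trace:
  agg=6
  agg=19, i=4
  agg=33, i=5
  agg=48, i=6
  agg=64, i=7
  agg=81, i=8

Final answer: 81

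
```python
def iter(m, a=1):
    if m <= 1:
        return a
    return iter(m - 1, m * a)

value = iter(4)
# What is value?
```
Call trace:
iter(m=4, a=1)
  iter(m=3, a=4)
    iter(m=2, a=12)
      iter(m=1, a=24)
      -> return 24
    -> return 24
  -> return 24
-> return 24

Final answer: 24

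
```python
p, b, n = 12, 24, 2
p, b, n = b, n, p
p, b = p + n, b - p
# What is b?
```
Trace:
  p=12, b=24, n=2
  p=24, b=2, n=12
  p=36, b=-22, n=12

Final answer: -22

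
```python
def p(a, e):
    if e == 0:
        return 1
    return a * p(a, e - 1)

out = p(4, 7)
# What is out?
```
Call trace:
p(a=4, e=7)
  p(a=4, e=6)
    p(a=4, e=5)
      p(a=4, e=4)
        p(a=4, e=3)
          p(a=4, e=2)
            p(a=4, e=1)
              p(a=4, e=0)
              -> return 1
            -> return 4
          -> return 16
        -> return 64
      -> return 256
    -> return 1024
  -> return 4096
-> return 16384

Final answer: 16384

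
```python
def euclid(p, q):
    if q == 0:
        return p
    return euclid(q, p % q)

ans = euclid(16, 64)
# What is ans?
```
Call trace:
euclid(p=16, q=64)
  euclid(p=64, q=16)
    euclid(p=16, q=0)
    -> return 16
  -> return 16
-> return 16

Final answer: 16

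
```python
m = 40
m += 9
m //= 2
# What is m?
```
Trace:
  m=40
  m=49
  m=24

Final answer: 24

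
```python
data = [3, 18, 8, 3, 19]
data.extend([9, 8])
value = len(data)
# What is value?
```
Trace:
  data=[3, 18, 8, 3, 19]
  data=[3, 18, 8, 3, 19, 9, 8]
  data=[3, 18, 8, 3, 19, 9, 8], value=7

Final answer: 7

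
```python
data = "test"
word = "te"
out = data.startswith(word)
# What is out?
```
Trace:
  data='test'
  data='test', word='te'
  data='test', word='te', out=True

Final answer: True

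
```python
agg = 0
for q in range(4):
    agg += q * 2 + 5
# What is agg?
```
Trace:
  agg=0
  agg=5, q=0
  agg=12, q=1
  agg=21, q=2
  agg=32, q=3

Final answer: 32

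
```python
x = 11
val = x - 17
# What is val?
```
Trace:
  x=11
  x=11, val=-6

Final answer: -6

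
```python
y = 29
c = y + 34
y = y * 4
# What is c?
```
Trace:
  y=29
  y=29, c=63
  y=116, c=63

Final answer: 63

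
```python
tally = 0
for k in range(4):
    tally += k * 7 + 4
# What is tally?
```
Trace:
  tally=0
  tally=4, k=0
  tally=15, k=1
  tally=33, k=2
  tally=58, k=3

Final answer: 58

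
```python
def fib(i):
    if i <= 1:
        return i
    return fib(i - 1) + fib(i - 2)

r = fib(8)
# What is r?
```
Call trace (a repeated sub-call is expanded the first time; later identical calls just restate its return value):
fib(i=8)
  fib(i=7)
    fib(i=6)
      fib(i=5)
        fib(i=4)
          fib(i=3)
            fib(i=2)
              fib(i=1)
              -> return 1
              fib(i=0)
              -> return 0
            -> return 1
            fib(i=1)
            -> return 1
          -> return 2
          fib(i=2) -> return 1  (same call as traced above)
        -> return 3
        fib(i=3) -> return 2  (same call as traced above)
      -> return 5
      fib(i=4) -> return 3  (same call as traced above)
    -> return 8
    fib(i=5) -> return 5  (same call as traced above)
  -> return 13
  fib(i=6) -> return 8  (same call as traced above)
-> return 21

Final answer: 21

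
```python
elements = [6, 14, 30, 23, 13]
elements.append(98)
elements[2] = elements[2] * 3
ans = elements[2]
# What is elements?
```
Trace:
  elements=[6, 14, 30, 23, 13]
  elements=[6, 14, 30, 23, 13, 98]
  elements=[6, 14, 90, 23, 13, 98]
  elements=[6, 14, 90, 23, 13, 98], ans=90

Final answer: [6, 14, 90, 23, 13, 98]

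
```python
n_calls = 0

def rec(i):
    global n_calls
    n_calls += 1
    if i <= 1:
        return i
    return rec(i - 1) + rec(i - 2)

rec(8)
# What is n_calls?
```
Call trace (a repeated sub-call is expanded the first time; later identical calls just restate its return value):
rec(i=8)
  rec(i=7)
    rec(i=6)
      rec(i=5)
        rec(i=4)
          rec(i=3)
            rec(i=2)
              rec(i=1)
              -> return 1
              rec(i=0)
              -> return 0
            -> return 1
            rec(i=1)
            -> return 1
          -> return 2
          rec(i=2) -> return 1  (same call as traced above)
        -> return 3
        rec(i=3) -> return 2  (same call as traced above)
      -> return 5
      rec(i=4) -> return 3  (same call as traced above)
    -> return 8
    rec(i=5) -> return 5  (same call as traced above)
  -> return 13
  rec(i=6) -> return 8  (same call as traced above)
-> return 21

n_calls is incremented once per call, so count the calls in each subtree. Let C(i) = number of calls made by rec(i).
C(0) = C(1) = 1 (base case, no recursion); C(i) = 1 + C(i - 1) + C(i - 2) otherwise.
C(2) = 1 + C(1) + C(0) = 1 + 1 + 1 = 3
C(3) = 1 + C(2) + C(1) = 1 + 3 + 1 = 5
C(4) = 1 + C(3) + C(2) = 1 + 5 + 3 = 9
C(5) = 1 + C(4) + C(3) = 1 + 9 + 5 = 15
C(6) = 1 + C(5) + C(4) = 1 + 15 + 9 = 25
C(7) = 1 + C(6) + C(5) = 1 + 25 + 15 = 41
C(8) = 1 + C(7) + C(6) = 1 + 41 + 25 = 67
n_calls = C(8) = 67

Final answer: 67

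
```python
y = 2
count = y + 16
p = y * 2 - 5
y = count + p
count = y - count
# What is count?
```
Trace:
  y=2
  y=2, count=18
  y=2, count=18, p=-1
  y=17, count=18, p=-1
  y=17, count=-1, p=-1

Final answer: -1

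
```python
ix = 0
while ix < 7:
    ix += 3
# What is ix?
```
Trace:
  ix=0
  ix=3
  ix=6
  ix=9

Final answer: 9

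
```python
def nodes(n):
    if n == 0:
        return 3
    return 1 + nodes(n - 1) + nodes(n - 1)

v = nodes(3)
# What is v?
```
Call trace (a repeated sub-call is expanded the first time; later identical calls just restate its return value):
nodes(n=3)
  nodes(n=2)
    nodes(n=1)
      nodes(n=0)
      -> return 3
      nodes(n=0)
      -> return 3
    -> return 7
    nodes(n=1) -> return 7  (same call as traced above)
  -> return 15
  nodes(n=2) -> return 15  (same call as traced above)
-> return 31

Final answer: 31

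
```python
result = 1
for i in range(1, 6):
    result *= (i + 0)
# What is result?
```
Trace:
  result=1
  result=1, i=1
  result=2, i=2
  result=6, i=3
  result=24, i=4
  result=120, i=5

Final answer: 120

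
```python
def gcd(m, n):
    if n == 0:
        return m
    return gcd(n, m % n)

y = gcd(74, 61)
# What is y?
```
Call trace:
gcd(m=74, n=61)
  gcd(m=61, n=13)
    gcd(m=13, n=9)
      gcd(m=9, n=4)
        gcd(m=4, n=1)
          gcd(m=1, n=0)
          -> return 1
        -> return 1
      -> return 1
    -> return 1
  -> return 1
-> return 1

Final answer: 1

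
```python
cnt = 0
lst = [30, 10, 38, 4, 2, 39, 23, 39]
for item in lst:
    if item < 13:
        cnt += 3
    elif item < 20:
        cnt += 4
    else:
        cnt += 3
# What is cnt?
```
Trace:
  cnt=0
  cnt=3, item=30
  cnt=6, item=10
  cnt=9, item=38
  cnt=12, item=4
  cnt=15, item=2
  cnt=18, item=39
  cnt=21, item=23
  cnt=24, item=39

Final answer: 24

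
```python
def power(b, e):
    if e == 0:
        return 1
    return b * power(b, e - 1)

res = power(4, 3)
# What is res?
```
Call trace:
power(b=4, e=3)
  power(b=4, e=2)
    power(b=4, e=1)
      power(b=4, e=0)
      -> return 1
    -> return 4
  -> return 16
-> return 64

Final answer: 64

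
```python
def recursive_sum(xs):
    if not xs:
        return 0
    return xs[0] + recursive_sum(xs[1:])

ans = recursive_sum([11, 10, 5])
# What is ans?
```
Call trace:
recursive_sum(xs=[11, 10, 5])
  recursive_sum(xs=[10, 5])
    recursive_sum(xs=[5])
      recursive_sum(xs=[])
      -> return 0
    -> return 5
  -> return 15
-> return 26

Final answer: 26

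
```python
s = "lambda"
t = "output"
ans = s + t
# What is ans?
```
Trace:
  s='lambda'
  s='lambda', t='output'
  s='lambda', t='output', ans='lambdaoutput'

Final answer: 'lambdaoutput'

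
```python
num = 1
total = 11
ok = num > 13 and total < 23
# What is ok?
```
Trace:
  num=1
  num=1, total=11
  num=1, total=11, ok=False

Final answer: False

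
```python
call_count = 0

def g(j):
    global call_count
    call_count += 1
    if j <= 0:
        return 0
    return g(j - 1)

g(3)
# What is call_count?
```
Call trace:
g(j=3)
  g(j=2)
    g(j=1)
      g(j=0)
      -> return 0
    -> return 0
  -> return 0
-> return 0

call_count is incremented once per call. g is entered once for each j = 3, 2, 1, 0 (the j <= 0 call returns without recursing), i.e. 3 + 1 calls.
call_count = 4

Final answer: 4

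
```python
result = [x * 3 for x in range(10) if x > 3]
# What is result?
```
Trace:
  x=0
  x=1
  x=2
  x=3
  x=4
  x=5
  x=6
  x=7
  x=8
  x=9
  result=[12, 15, 18, 21, 24, 27]

Final answer: [12, 15, 18, 21, 24, 27]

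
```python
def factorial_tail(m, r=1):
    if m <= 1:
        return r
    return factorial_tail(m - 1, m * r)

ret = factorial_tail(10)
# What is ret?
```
Call trace:
factorial_tail(m=10, r=1)
  factorial_tail(m=9, r=10)
    factorial_tail(m=8, r=90)
      factorial_tail(m=7, r=720)
        factorial_tail(m=6, r=5040)
          factorial_tail(m=5, r=30240)
            factorial_tail(m=4, r=151200)
              factorial_tail(m=3, r=604800)
                factorial_tail(m=2, r=1814400)
                  factorial_tail(m=1, r=3628800)
                  -> return 3628800
                -> return 3628800
              -> return 3628800
            -> return 3628800
          -> return 3628800
        -> return 3628800
      -> return 3628800
    -> return 3628800
  -> return 3628800
-> return 3628800

Final answer: 3628800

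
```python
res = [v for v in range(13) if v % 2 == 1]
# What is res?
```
Trace:
  v=0
  v=1
  v=2
  v=3
  v=4
  v=5
  v=6
  v=7
  v=8
  v=9
  v=10
  v=11
  v=12
  res=[1, 3, 5, 7, 9, 11]

Final answer: [1, 3, 5, 7, 9, 11]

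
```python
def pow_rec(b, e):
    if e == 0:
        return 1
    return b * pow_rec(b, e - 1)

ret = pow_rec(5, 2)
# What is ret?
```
Call trace:
pow_rec(b=5, e=2)
  pow_rec(b=5, e=1)
    pow_rec(b=5, e=0)
    -> return 1
  -> return 5
-> return 25

Final answer: 25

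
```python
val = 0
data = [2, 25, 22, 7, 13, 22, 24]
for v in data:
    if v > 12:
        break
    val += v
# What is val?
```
Trace:
  val=0
  val=2, v=2
  val=2, v=25

Final answer: 2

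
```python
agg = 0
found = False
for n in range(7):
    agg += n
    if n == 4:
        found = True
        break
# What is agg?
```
Trace:
  agg=0
  agg=0, found=False
  agg=0, found=False, n=0
  agg=1, found=False, n=1
  agg=3, found=False, n=2
  agg=6, found=False, n=3
  agg=10, found=True, n=4

Final answer: 10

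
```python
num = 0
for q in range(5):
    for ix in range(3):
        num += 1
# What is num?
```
Trace:
  num=0
  num=1, q=0, ix=0
  num=2, q=0, ix=1
  num=3, q=0, ix=2
  num=4, q=1, ix=0
  num=5, q=1, ix=1
  num=6, q=1, ix=2
  num=7, q=2, ix=0
  num=8, q=2, ix=1
  num=9, q=2, ix=2
  num=10, q=3, ix=0
  num=11, q=3, ix=1
  num=12, q=3, ix=2
  num=13, q=4, ix=0
  num=14, q=4, ix=1
  num=15, q=4, ix=2

Final answer: 15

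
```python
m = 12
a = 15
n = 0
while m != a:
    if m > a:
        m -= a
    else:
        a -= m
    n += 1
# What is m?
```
Trace:
  m=12
  m=12, a=15
  m=12, a=15, n=0
  m=12, a=3, n=1
  m=9, a=3, n=2
  m=6, a=3, n=3
  m=3, a=3, n=4

Final answer: 3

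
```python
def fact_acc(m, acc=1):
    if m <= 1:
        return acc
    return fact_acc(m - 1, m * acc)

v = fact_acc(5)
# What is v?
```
Call trace:
fact_acc(m=5, acc=1)
  fact_acc(m=4, acc=5)
    fact_acc(m=3, acc=20)
      fact_acc(m=2, acc=60)
        fact_acc(m=1, acc=120)
        -> return 120
      -> return 120
    -> return 120
  -> return 120
-> return 120

Final answer: 120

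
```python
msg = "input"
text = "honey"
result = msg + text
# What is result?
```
Trace:
  msg='input'
  msg='input', text='honey'
  msg='input', text='honey', result='inputhoney'

Final answer: 'inputhoney'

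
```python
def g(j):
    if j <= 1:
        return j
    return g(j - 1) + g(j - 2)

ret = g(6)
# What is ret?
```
Call trace (a repeated sub-call is expanded the first time; later identical calls just restate its return value):
g(j=6)
  g(j=5)
    g(j=4)
      g(j=3)
        g(j=2)
          g(j=1)
          -> return 1
          g(j=0)
          -> return 0
        -> return 1
        g(j=1)
        -> return 1
      -> return 2
      g(j=2) -> return 1  (same call as traced above)
    -> return 3
    g(j=3) -> return 2  (same call as traced above)
  -> return 5
  g(j=4) -> return 3  (same call as traced above)
-> return 8

Final answer: 8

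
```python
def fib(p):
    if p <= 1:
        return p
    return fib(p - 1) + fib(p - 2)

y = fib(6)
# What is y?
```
Call trace (a repeated sub-call is expanded the first time; later identical calls just restate its return value):
fib(p=6)
  fib(p=5)
    fib(p=4)
      fib(p=3)
        fib(p=2)
          fib(p=1)
          -> return 1
          fib(p=0)
          -> return 0
        -> return 1
        fib(p=1)
        -> return 1
      -> return 2
      fib(p=2) -> return 1  (same call as traced above)
    -> return 3
    fib(p=3) -> return 2  (same call as traced above)
  -> return 5
  fib(p=4) -> return 3  (same call as traced above)
-> return 8

Final answer: 8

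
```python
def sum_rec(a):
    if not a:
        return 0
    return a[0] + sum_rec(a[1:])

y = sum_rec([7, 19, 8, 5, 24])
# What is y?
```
Call trace:
sum_rec(a=[7, 19, 8, 5, 24])
  sum_rec(a=[19, 8, 5, 24])
    sum_rec(a=[8, 5, 24])
      sum_rec(a=[5, 24])
        sum_rec(a=[24])
          sum_rec(a=[])
          -> return 0
        -> return 24
      -> return 29
    -> return 37
  -> return 56
-> return 63

Final answer: 63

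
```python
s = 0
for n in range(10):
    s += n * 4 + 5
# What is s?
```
Trace:
  s=0
  s=5, n=0
  s=14, n=1
  s=27, n=2
  s=44, n=3
  s=65, n=4
  s=90, n=5
  s=119, n=6
  s=152, n=7
  s=189, n=8
  s=230, n=9

Final answer: 230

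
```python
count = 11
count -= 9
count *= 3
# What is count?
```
Trace:
  count=11
  count=2
  count=6

Final answer: 6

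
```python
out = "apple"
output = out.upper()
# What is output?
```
Trace:
  out='apple'
  out='apple', output='APPLE'

Final answer: 'APPLE'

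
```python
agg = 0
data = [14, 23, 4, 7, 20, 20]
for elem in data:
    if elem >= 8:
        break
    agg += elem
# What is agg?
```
Trace:
  agg=0
  agg=0, elem=14

Final answer: 0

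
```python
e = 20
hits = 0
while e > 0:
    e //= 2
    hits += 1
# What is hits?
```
Trace:
  e=20
  e=20, hits=0
  e=10, hits=1
  e=5, hits=2
  e=2, hits=3
  e=1, hits=4
  e=0, hits=5

Final answer: 5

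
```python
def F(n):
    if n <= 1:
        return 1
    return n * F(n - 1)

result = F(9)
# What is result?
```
Call trace:
F(n=9)
  F(n=8)
    F(n=7)
      F(n=6)
        F(n=5)
          F(n=4)
            F(n=3)
              F(n=2)
                F(n=1)
                -> return 1
              -> return 2
            -> return 6
          -> return 24
        -> return 120
      -> return 720
    -> return 5040
  -> return 40320
-> return 362880

Final answer: 362880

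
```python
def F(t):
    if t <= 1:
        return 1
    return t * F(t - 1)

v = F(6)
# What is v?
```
Call trace:
F(t=6)
  F(t=5)
    F(t=4)
      F(t=3)
        F(t=2)
          F(t=1)
          -> return 1
        -> return 2
      -> return 6
    -> return 24
  -> return 120
-> return 720

Final answer: 720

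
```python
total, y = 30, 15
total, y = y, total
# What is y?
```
Trace:
  total=30, y=15
  total=15, y=30

Final answer: 30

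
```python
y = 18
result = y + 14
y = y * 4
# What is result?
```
Trace:
  y=18
  y=18, result=32
  y=72, result=32

Final answer: 32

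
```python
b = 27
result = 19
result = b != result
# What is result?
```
Trace:
  b=27
  b=27, result=19
  b=27, result=True

Final answer: True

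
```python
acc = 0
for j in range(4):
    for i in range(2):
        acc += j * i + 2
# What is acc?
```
Trace:
  acc=0
  acc=2, j=0, i=0
  acc=4, j=0, i=1
  acc=6, j=1, i=0
  acc=9, j=1, i=1
  acc=11, j=2, i=0
  acc=15, j=2, i=1
  acc=17, j=3, i=0
  acc=22, j=3, i=1

Final answer: 22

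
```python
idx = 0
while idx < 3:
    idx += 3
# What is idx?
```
Trace:
  idx=0
  idx=3

Final answer: 3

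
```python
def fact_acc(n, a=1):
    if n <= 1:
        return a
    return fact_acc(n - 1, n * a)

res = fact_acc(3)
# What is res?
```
Call trace:
fact_acc(n=3, a=1)
  fact_acc(n=2, a=3)
    fact_acc(n=1, a=6)
    -> return 6
  -> return 6
-> return 6

Final answer: 6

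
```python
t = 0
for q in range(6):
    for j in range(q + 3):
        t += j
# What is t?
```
Trace:
  t=0
  t=0, q=0, j=0
  t=1, q=0, j=1
  t=3, q=0, j=2
  t=3, q=1, j=0
  t=4, q=1, j=1
  t=6, q=1, j=2
  t=9, q=1, j=3
  t=9, q=2, j=0
  t=10, q=2, j=1
  t=12, q=2, j=2
  t=15, q=2, j=3
  t=19, q=2, j=4
  t=19, q=3, j=0
  t=20, q=3, j=1
  t=22, q=3, j=2
  t=25, q=3, j=3
  t=29, q=3, j=4
  t=34, q=3, j=5
  t=34, q=4, j=0
  t=35, q=4, j=1
  t=37, q=4, j=2
  t=40, q=4, j=3
  t=44, q=4, j=4
  t=49, q=4, j=5
  t=55, q=4, j=6
  t=55, q=5, j=0
  t=56, q=5, j=1
  t=58, q=5, j=2
  t=61, q=5, j=3
  t=65, q=5, j=4
  t=70, q=5, j=5
  t=76, q=5, j=6
  t=83, q=5, j=7

Final answer: 83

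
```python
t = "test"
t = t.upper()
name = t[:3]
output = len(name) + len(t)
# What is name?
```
Trace:
  t='test'
  t='TEST'
  t='TEST', name='TES'
  t='TEST', name='TES', output=7

Final answer: 'TES'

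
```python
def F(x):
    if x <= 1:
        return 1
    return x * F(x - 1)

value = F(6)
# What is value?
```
Call trace:
F(x=6)
  F(x=5)
    F(x=4)
      F(x=3)
        F(x=2)
          F(x=1)
          -> return 1
        -> return 2
      -> return 6
    -> return 24
  -> return 120
-> return 720

Final answer: 720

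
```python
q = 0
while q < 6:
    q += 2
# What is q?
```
Trace:
  q=0
  q=2
  q=4
  q=6

Final answer: 6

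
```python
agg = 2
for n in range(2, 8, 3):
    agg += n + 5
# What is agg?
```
Trace:
  agg=2
  agg=9, n=2
  agg=19, n=5

Final answer: 19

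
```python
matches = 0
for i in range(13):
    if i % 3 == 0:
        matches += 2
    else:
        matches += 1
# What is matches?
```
Trace:
  matches=0
  matches=2, i=0
  matches=3, i=1
  matches=4, i=2
  matches=6, i=3
  matches=7, i=4
  matches=8, i=5
  matches=10, i=6
  matches=11, i=7
  matches=12, i=8
  matches=14, i=9
  matches=15, i=10
  matches=16, i=11
  matches=18, i=12

Final answer: 18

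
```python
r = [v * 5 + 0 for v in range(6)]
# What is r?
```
Trace:
  v=0
  v=1
  v=2
  v=3
  v=4
  v=5
  r=[0, 5, 10, 15, 20, 25]

Final answer: [0, 5, 10, 15, 20, 25]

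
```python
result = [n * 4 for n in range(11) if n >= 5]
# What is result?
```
Trace:
  n=0
  n=1
  n=2
  n=3
  n=4
  n=5
  n=6
  n=7
  n=8
  n=9
  n=10
  result=[20, 24, 28, 32, 36, 40]

Final answer: [20, 24, 28, 32, 36, 40]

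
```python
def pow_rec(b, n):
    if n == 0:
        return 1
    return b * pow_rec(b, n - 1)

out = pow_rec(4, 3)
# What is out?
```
Call trace:
pow_rec(b=4, n=3)
  pow_rec(b=4, n=2)
    pow_rec(b=4, n=1)
      pow_rec(b=4, n=0)
      -> return 1
    -> return 4
  -> return 16
-> return 64

Final answer: 64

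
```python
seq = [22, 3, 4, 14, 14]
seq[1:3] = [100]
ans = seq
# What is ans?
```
Trace:
  seq=[22, 3, 4, 14, 14]
  seq=[22, 100, 14, 14]
  seq=[22, 100, 14, 14], ans=[22, 100, 14, 14]

Final answer: [22, 100, 14, 14]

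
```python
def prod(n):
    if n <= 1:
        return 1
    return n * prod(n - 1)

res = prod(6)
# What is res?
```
Call trace:
prod(n=6)
  prod(n=5)
    prod(n=4)
      prod(n=3)
        prod(n=2)
          prod(n=1)
          -> return 1
        -> return 2
      -> return 6
    -> return 24
  -> return 120
-> return 720

Final answer: 720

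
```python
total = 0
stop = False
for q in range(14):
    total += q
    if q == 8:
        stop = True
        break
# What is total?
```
Trace:
  total=0
  total=0, stop=False
  total=0, stop=False, q=0
  total=1, stop=False, q=1
  total=3, stop=False, q=2
  total=6, stop=False, q=3
  total=10, stop=False, q=4
  total=15, stop=False, q=5
  total=21, stop=False, q=6
  total=28, stop=False, q=7
  total=36, stop=True, q=8

Final answer: 36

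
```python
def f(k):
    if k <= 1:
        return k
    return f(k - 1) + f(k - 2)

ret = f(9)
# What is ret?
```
Call trace (a repeated sub-call is expanded the first time; later identical calls just restate its return value):
f(k=9)
  f(k=8)
    f(k=7)
      f(k=6)
        f(k=5)
          f(k=4)
            f(k=3)
              f(k=2)
                f(k=1)
                -> return 1
                f(k=0)
                -> return 0
              -> return 1
              f(k=1)
              -> return 1
            -> return 2
            f(k=2) -> return 1  (same call as traced above)
          -> return 3
          f(k=3) -> return 2  (same call as traced above)
        -> return 5
        f(k=4) -> return 3  (same call as traced above)
      -> return 8
      f(k=5) -> return 5  (same call as traced above)
    -> return 13
    f(k=6) -> return 8  (same call as traced above)
  -> return 21
  f(k=7) -> return 13  (same call as traced above)
-> return 34

Final answer: 34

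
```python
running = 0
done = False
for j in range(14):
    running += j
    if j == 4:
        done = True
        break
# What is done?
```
Trace:
  running=0
  running=0, done=False
  running=0, done=False, j=0
  running=1, done=False, j=1
  running=3, done=False, j=2
  running=6, done=False, j=3
  running=10, done=True, j=4

Final answer: True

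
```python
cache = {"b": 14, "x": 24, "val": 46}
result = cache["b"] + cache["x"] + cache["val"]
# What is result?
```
Trace:
  cache={'b': 14, 'x': 24, 'val': 46}
  cache={'b': 14, 'x': 24, 'val': 46}, result=84

Final answer: 84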